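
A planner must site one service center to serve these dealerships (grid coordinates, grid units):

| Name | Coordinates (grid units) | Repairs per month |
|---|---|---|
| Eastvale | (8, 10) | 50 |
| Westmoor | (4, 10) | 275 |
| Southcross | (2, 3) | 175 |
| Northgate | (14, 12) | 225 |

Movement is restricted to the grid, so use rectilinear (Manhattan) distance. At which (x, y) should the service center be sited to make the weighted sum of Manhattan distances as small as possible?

Manhattan distance separates: Σwᵢ(|x−xᵢ|+|y−yᵢ|) = Σwᵢ|x−xᵢ| + Σwᵢ|y−yᵢ|, so x and y are optimised independently as 1-D weighted medians.
Total weight W = 725; half = 362.5.
x-coordinate, sorted with cumulative weight:
  x=2 (Southcross, w=175) cum 175
  x=4 (Westmoor, w=275) cum 450  ← median
  x=8 (Eastvale, w=50) cum 500
  x=14 (Northgate, w=225) cum 725
⇒ x* = 4
y-coordinate, sorted with cumulative weight:
  y=3 (Southcross, w=175) cum 175
  y=10 (Eastvale, w=50) cum 225
  y=10 (Westmoor, w=275) cum 500  ← median
  y=12 (Northgate, w=225) cum 725
⇒ y* = 10

(4, 10)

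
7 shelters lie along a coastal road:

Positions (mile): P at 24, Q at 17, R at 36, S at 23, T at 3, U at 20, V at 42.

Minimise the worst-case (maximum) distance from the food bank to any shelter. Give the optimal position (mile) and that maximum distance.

The 1-center on a line is the midpoint of the two extreme points: leftmost at 3, rightmost at 42.
Optimal location = (3 + 42)/2 = 22.5; maximum distance = (42 − 3)/2 = 19.5.

location 22.5, max distance 19.5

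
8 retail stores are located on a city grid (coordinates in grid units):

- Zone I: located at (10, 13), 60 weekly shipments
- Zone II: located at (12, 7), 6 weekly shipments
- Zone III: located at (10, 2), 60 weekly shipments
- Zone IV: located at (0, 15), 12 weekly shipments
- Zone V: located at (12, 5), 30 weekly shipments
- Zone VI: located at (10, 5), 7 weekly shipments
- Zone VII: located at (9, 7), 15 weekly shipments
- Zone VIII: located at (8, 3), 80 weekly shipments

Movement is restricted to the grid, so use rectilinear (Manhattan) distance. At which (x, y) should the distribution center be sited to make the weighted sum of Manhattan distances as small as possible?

(10, 3)

Manhattan distance separates: Σwᵢ(|x−xᵢ|+|y−yᵢ|) = Σwᵢ|x−xᵢ| + Σwᵢ|y−yᵢ|, so x and y are optimised independently as 1-D weighted medians.
Total weight W = 270; half = 135.
x-coordinate, sorted with cumulative weight:
  x=0 (Zone IV, w=12) cum 12
  x=8 (Zone VIII, w=80) cum 92
  x=9 (Zone VII, w=15) cum 107
  x=10 (Zone I, w=60) cum 167  ← median
  x=10 (Zone III, w=60) cum 227
  x=10 (Zone VI, w=7) cum 234
  x=12 (Zone II, w=6) cum 240
  x=12 (Zone V, w=30) cum 270
⇒ x* = 10
y-coordinate, sorted with cumulative weight:
  y=2 (Zone III, w=60) cum 60
  y=3 (Zone VIII, w=80) cum 140  ← median
  y=5 (Zone V, w=30) cum 170
  y=5 (Zone VI, w=7) cum 177
  y=7 (Zone II, w=6) cum 183
  y=7 (Zone VII, w=15) cum 198
  y=13 (Zone I, w=60) cum 258
  y=15 (Zone IV, w=12) cum 270
⇒ y* = 3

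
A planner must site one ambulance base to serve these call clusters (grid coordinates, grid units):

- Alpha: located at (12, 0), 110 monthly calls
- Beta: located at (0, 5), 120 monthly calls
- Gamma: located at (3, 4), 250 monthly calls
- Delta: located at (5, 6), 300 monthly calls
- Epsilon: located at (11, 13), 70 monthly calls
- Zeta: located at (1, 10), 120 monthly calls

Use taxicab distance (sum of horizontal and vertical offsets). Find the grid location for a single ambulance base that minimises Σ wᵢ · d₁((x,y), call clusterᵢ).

(3, 6)

Manhattan distance separates: Σwᵢ(|x−xᵢ|+|y−yᵢ|) = Σwᵢ|x−xᵢ| + Σwᵢ|y−yᵢ|, so x and y are optimised independently as 1-D weighted medians.
Total weight W = 970; half = 485.
x-coordinate, sorted with cumulative weight:
  x=0 (Beta, w=120) cum 120
  x=1 (Zeta, w=120) cum 240
  x=3 (Gamma, w=250) cum 490  ← median
  x=5 (Delta, w=300) cum 790
  x=11 (Epsilon, w=70) cum 860
  x=12 (Alpha, w=110) cum 970
⇒ x* = 3
y-coordinate, sorted with cumulative weight:
  y=0 (Alpha, w=110) cum 110
  y=4 (Gamma, w=250) cum 360
  y=5 (Beta, w=120) cum 480
  y=6 (Delta, w=300) cum 780  ← median
  y=10 (Zeta, w=120) cum 900
  y=13 (Epsilon, w=70) cum 970
⇒ y* = 6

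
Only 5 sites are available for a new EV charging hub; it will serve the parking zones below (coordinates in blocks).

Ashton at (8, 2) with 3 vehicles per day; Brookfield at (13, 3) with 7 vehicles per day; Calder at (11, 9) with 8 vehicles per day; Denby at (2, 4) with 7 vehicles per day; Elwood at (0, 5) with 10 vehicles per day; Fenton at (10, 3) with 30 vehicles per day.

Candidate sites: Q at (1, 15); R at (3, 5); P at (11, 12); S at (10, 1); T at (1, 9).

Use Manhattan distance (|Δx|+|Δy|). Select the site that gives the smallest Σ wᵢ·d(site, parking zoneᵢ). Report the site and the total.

Total weighted distance at each candidate:
  Q (1, 15): total = 1180
  R (3, 5): total = 518
  P (11, 12): total = 739
  S (10, 1): total = 393
  T (1, 9): total = 790
Minimum is at S with total 393 blocks.

S, total 393 blocks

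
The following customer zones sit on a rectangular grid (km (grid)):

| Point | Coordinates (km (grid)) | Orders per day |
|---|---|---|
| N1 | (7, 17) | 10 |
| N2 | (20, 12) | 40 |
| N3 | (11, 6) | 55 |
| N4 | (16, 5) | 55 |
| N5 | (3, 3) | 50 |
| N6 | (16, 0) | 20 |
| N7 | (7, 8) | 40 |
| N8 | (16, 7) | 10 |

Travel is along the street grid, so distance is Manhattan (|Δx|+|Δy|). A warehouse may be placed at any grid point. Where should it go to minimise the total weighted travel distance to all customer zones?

Manhattan distance separates: Σwᵢ(|x−xᵢ|+|y−yᵢ|) = Σwᵢ|x−xᵢ| + Σwᵢ|y−yᵢ|, so x and y are optimised independently as 1-D weighted medians.
Total weight W = 280; half = 140.
x-coordinate, sorted with cumulative weight:
  x=3 (N5, w=50) cum 50
  x=7 (N1, w=10) cum 60
  x=7 (N7, w=40) cum 100
  x=11 (N3, w=55) cum 155  ← median
  x=16 (N4, w=55) cum 210
  x=16 (N6, w=20) cum 230
  x=16 (N8, w=10) cum 240
  x=20 (N2, w=40) cum 280
⇒ x* = 11
y-coordinate, sorted with cumulative weight:
  y=0 (N6, w=20) cum 20
  y=3 (N5, w=50) cum 70
  y=5 (N4, w=55) cum 125
  y=6 (N3, w=55) cum 180  ← median
  y=7 (N8, w=10) cum 190
  y=8 (N7, w=40) cum 230
  y=12 (N2, w=40) cum 270
  y=17 (N1, w=10) cum 280
⇒ y* = 6

(11, 6)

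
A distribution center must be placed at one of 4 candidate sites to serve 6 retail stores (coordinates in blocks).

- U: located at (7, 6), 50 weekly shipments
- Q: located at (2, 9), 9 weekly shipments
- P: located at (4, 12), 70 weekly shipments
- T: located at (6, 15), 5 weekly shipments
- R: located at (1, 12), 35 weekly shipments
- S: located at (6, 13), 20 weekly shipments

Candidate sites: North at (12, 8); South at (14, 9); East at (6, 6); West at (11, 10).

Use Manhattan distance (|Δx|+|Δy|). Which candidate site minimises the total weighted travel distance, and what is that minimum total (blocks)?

East, total 1243 blocks

Total weighted distance at each candidate:
  North (12, 8): total = 2099
  South (14, 9): total = 2388
  East (6, 6): total = 1243
  West (11, 10): total = 1750
Minimum is at East with total 1243 blocks.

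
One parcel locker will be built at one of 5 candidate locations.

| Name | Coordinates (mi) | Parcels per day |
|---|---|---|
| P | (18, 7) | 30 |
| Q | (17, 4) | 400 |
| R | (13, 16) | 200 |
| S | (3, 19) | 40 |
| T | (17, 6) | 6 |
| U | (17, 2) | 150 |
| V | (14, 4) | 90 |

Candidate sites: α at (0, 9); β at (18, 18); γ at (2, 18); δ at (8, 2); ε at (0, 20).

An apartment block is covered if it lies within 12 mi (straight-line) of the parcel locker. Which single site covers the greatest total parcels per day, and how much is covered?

Coverage radius r = 12 mi; a point is covered iff (Δx)²+(Δy)² ≤ 12² = 144.
  α (0, 9): covers {S} → 40
  β (18, 18): covers {P, R} → 230
  γ (2, 18): covers {R, S} → 240
  δ (8, 2): covers {P, Q, T, U, V} → 676
  ε (0, 20): covers {S} → 40
Maximum coverage at δ: 676 parcels per day.

δ, covering 676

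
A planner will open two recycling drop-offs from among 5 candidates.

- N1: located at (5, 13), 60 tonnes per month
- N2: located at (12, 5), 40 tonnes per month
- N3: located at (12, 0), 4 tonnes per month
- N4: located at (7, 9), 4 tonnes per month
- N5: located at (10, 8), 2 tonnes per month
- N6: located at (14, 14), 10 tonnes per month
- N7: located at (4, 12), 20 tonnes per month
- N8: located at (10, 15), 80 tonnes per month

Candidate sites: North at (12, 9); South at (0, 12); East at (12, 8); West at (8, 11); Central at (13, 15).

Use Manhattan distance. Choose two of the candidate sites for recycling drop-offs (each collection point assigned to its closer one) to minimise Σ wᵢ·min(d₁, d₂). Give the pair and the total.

{East, West}, total 1128

Evaluate every pair (each demand assigned to the nearer of the two):
  {East, West}: total = 1128
  {West, Central}: total = 1142
  {North, West}: total = 1164
  {South, Central}: total = 1264
  {East, Central}: total = 1280
  {North, Central}: total = 1302
  {North, South}: total = 1372
  {South, East}: total = 1420
  {South, West}: total = 1432
  {North, East}: total = 1766
Best pair: {East, West} with total 1128.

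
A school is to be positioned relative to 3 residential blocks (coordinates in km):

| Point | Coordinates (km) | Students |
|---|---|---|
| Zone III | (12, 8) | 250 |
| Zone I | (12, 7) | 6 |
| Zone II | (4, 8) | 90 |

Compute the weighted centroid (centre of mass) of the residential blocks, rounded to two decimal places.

(9.92, 7.98)

The minimiser of Σwᵢ‖p−pᵢ‖² is the weighted centroid p* = (Σwᵢpᵢ)/(Σwᵢ).
Σwᵢ = 346.
Σwᵢxᵢ = 250·12 + 6·12 + 90·4 = 3432.
Σwᵢyᵢ = 250·8 + 6·7 + 90·8 = 2762.
x* = 3432/346 = 9.92, y* = 2762/346 = 7.98.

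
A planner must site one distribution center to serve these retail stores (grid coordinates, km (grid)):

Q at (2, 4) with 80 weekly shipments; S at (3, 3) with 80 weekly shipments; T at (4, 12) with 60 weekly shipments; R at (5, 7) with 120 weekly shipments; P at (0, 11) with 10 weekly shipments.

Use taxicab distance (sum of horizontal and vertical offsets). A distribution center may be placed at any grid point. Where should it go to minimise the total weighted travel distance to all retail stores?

Manhattan distance separates: Σwᵢ(|x−xᵢ|+|y−yᵢ|) = Σwᵢ|x−xᵢ| + Σwᵢ|y−yᵢ|, so x and y are optimised independently as 1-D weighted medians.
Total weight W = 350; half = 175.
x-coordinate, sorted with cumulative weight:
  x=0 (P, w=10) cum 10
  x=2 (Q, w=80) cum 90
  x=3 (S, w=80) cum 170
  x=4 (T, w=60) cum 230  ← median
  x=5 (R, w=120) cum 350
⇒ x* = 4
y-coordinate, sorted with cumulative weight:
  y=3 (S, w=80) cum 80
  y=4 (Q, w=80) cum 160
  y=7 (R, w=120) cum 280  ← median
  y=11 (P, w=10) cum 290
  y=12 (T, w=60) cum 350
⇒ y* = 7

(4, 7)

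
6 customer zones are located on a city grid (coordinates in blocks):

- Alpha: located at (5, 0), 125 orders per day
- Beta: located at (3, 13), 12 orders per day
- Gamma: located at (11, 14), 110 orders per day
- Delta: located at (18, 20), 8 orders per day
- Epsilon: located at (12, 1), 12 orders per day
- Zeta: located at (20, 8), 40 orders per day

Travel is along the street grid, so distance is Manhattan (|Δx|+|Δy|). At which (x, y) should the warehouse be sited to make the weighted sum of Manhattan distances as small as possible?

(11, 8)

Manhattan distance separates: Σwᵢ(|x−xᵢ|+|y−yᵢ|) = Σwᵢ|x−xᵢ| + Σwᵢ|y−yᵢ|, so x and y are optimised independently as 1-D weighted medians.
Total weight W = 307; half = 153.5.
x-coordinate, sorted with cumulative weight:
  x=3 (Beta, w=12) cum 12
  x=5 (Alpha, w=125) cum 137
  x=11 (Gamma, w=110) cum 247  ← median
  x=12 (Epsilon, w=12) cum 259
  x=18 (Delta, w=8) cum 267
  x=20 (Zeta, w=40) cum 307
⇒ x* = 11
y-coordinate, sorted with cumulative weight:
  y=0 (Alpha, w=125) cum 125
  y=1 (Epsilon, w=12) cum 137
  y=8 (Zeta, w=40) cum 177  ← median
  y=13 (Beta, w=12) cum 189
  y=14 (Gamma, w=110) cum 299
  y=20 (Delta, w=8) cum 307
⇒ y* = 8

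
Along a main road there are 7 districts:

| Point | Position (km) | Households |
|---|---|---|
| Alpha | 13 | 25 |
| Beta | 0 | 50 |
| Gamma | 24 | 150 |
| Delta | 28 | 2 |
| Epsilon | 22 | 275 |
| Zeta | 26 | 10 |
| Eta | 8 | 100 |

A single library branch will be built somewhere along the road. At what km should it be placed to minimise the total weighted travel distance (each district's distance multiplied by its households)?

For a sum of weighted absolute distances on a line, the optimum is the weighted median (not the mean). Total weight W = 612; half-weight = 306.
Sort by position and accumulate weight:
  km 0 (Beta, w=50) → cum 50
  km 8 (Eta, w=100) → cum 150
  km 13 (Alpha, w=25) → cum 175
  km 22 (Epsilon, w=275) → cum 450  ≥ 306 → median here
  km 24 (Gamma, w=150) → cum 600
  km 26 (Zeta, w=10) → cum 610
  km 28 (Delta, w=2) → cum 612
Optimal location: km 22.

x = 22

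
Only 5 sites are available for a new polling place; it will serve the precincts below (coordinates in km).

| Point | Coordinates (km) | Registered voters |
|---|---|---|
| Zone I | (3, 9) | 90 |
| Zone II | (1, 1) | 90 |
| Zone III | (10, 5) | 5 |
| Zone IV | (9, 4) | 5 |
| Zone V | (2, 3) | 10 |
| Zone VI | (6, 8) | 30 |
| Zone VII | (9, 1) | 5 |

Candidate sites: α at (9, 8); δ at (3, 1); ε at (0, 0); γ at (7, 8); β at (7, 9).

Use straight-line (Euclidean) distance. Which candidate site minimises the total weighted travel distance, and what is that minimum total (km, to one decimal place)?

δ, total 1254.7 km

Total weighted distance at each candidate:
  α (9, 8): total = 1751.0
  δ (3, 1): total = 1254.7
  ε (0, 0): total = 1467.6
  γ (7, 8): total = 1381.5
  β (7, 9): total = 1473.7
Minimum is at δ with total 1254.7 km.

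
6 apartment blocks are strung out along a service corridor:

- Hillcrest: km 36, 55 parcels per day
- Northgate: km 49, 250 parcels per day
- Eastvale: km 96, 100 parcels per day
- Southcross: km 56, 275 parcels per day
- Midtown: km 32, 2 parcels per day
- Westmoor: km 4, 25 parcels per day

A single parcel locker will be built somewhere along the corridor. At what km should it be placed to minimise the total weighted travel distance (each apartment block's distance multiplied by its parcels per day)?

x = 56

For a sum of weighted absolute distances on a line, the optimum is the weighted median (not the mean). Total weight W = 707; half-weight = 353.5.
Sort by position and accumulate weight:
  km 4 (Westmoor, w=25) → cum 25
  km 32 (Midtown, w=2) → cum 27
  km 36 (Hillcrest, w=55) → cum 82
  km 49 (Northgate, w=250) → cum 332
  km 56 (Southcross, w=275) → cum 607  ≥ 353.5 → median here
  km 96 (Eastvale, w=100) → cum 707
Optimal location: km 56.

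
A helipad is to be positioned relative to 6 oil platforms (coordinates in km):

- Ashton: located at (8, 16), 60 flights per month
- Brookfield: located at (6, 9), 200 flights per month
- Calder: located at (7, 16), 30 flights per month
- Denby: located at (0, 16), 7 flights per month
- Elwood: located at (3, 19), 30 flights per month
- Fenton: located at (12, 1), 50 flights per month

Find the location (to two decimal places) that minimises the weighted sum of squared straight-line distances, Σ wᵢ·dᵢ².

(6.84, 10.54)

The minimiser of Σwᵢ‖p−pᵢ‖² is the weighted centroid p* = (Σwᵢpᵢ)/(Σwᵢ).
Σwᵢ = 377.
Σwᵢxᵢ = 60·8 + 200·6 + 30·7 + 7·0 + 30·3 + 50·12 = 2580.
Σwᵢyᵢ = 60·16 + 200·9 + 30·16 + 7·16 + 30·19 + 50·1 = 3972.
x* = 2580/377 = 6.84, y* = 3972/377 = 10.54.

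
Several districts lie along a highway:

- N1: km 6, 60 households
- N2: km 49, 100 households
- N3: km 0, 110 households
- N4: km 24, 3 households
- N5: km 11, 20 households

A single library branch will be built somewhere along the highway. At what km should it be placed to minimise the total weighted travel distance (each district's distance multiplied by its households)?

For a sum of weighted absolute distances on a line, the optimum is the weighted median (not the mean). Total weight W = 293; half-weight = 146.5.
Sort by position and accumulate weight:
  km 0 (N3, w=110) → cum 110
  km 6 (N1, w=60) → cum 170  ≥ 146.5 → median here
  km 11 (N5, w=20) → cum 190
  km 24 (N4, w=3) → cum 193
  km 49 (N2, w=100) → cum 293
Optimal location: km 6.

x = 6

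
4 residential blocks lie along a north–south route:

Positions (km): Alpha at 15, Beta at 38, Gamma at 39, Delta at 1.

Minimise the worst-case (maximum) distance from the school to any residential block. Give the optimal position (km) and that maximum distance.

location 20, max distance 19

The 1-center on a line is the midpoint of the two extreme points: leftmost at 1, rightmost at 39.
Optimal location = (1 + 39)/2 = 20; maximum distance = (39 − 1)/2 = 19.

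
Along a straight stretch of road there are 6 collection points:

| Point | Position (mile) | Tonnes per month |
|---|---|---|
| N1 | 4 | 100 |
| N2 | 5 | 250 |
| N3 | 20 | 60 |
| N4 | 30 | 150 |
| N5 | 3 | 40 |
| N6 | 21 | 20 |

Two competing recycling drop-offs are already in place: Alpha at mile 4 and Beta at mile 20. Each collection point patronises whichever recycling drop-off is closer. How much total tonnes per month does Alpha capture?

390

The indifferent point is the midpoint (4+20)/2 = 12; collection points left of it (closer to Alpha at 4) go to Alpha, those right go to Beta.
  N5 at 3 (w=40) → Alpha
  N1 at 4 (w=100) → Alpha
  N2 at 5 (w=250) → Alpha
  N3 at 20 (w=60) → Beta
  N6 at 21 (w=20) → Beta
  N4 at 30 (w=150) → Beta
Alpha captures 390; Beta captures 230.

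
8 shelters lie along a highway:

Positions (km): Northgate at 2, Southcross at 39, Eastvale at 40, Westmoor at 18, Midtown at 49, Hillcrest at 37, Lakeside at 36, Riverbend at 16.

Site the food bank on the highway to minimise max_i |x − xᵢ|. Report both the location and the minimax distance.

The 1-center on a line is the midpoint of the two extreme points: leftmost at 2, rightmost at 49.
Optimal location = (2 + 49)/2 = 25.5; maximum distance = (49 − 2)/2 = 23.5.

location 25.5, max distance 23.5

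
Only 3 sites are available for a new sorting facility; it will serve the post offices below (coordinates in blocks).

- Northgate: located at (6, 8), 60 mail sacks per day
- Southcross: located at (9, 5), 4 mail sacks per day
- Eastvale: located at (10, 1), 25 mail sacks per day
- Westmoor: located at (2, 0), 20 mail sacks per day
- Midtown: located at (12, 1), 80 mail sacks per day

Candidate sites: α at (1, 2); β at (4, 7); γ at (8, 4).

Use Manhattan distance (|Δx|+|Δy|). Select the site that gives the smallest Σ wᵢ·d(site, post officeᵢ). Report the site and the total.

Total weighted distance at each candidate:
  α (1, 2): total = 1974
  β (4, 7): total = 1808
  γ (8, 4): total = 1253
Minimum is at γ with total 1253 blocks.

γ, total 1253 blocks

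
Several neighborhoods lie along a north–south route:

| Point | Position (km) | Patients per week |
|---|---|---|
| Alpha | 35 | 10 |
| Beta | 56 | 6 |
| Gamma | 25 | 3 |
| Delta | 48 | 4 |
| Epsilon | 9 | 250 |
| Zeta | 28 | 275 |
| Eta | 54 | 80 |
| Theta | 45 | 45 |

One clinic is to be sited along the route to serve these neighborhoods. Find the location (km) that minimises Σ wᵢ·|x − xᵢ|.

For a sum of weighted absolute distances on a line, the optimum is the weighted median (not the mean). Total weight W = 673; half-weight = 336.5.
Sort by position and accumulate weight:
  km 9 (Epsilon, w=250) → cum 250
  km 25 (Gamma, w=3) → cum 253
  km 28 (Zeta, w=275) → cum 528  ≥ 336.5 → median here
  km 35 (Alpha, w=10) → cum 538
  km 45 (Theta, w=45) → cum 583
  km 48 (Delta, w=4) → cum 587
  km 54 (Eta, w=80) → cum 667
  km 56 (Beta, w=6) → cum 673
Optimal location: km 28.

x = 28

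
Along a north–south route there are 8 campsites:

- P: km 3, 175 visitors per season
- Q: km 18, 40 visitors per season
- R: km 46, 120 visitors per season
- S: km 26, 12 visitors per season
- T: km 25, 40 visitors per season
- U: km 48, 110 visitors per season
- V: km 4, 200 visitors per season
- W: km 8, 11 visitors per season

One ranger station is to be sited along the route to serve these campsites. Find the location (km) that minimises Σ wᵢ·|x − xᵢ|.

x = 4

For a sum of weighted absolute distances on a line, the optimum is the weighted median (not the mean). Total weight W = 708; half-weight = 354.
Sort by position and accumulate weight:
  km 3 (P, w=175) → cum 175
  km 4 (V, w=200) → cum 375  ≥ 354 → median here
  km 8 (W, w=11) → cum 386
  km 18 (Q, w=40) → cum 426
  km 25 (T, w=40) → cum 466
  km 26 (S, w=12) → cum 478
  km 46 (R, w=120) → cum 598
  km 48 (U, w=110) → cum 708
Optimal location: km 4.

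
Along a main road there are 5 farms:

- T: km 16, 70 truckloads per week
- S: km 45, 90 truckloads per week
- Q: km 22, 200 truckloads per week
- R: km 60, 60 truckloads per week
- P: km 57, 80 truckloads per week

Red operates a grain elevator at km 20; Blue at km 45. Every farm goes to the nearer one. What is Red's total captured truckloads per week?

The indifferent point is the midpoint (20+45)/2 = 32.5; farms left of it (closer to Red at 20) go to Red, those right go to Blue.
  T at 16 (w=70) → Red
  Q at 22 (w=200) → Red
  S at 45 (w=90) → Blue
  P at 57 (w=80) → Blue
  R at 60 (w=60) → Blue
Red captures 270; Blue captures 230.

270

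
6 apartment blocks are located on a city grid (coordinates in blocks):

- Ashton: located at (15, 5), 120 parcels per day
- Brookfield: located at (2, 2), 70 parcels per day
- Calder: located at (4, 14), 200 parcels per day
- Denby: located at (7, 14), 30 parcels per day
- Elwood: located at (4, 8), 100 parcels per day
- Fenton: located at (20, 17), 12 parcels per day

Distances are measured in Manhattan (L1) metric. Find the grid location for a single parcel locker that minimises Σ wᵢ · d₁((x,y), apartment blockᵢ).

Manhattan distance separates: Σwᵢ(|x−xᵢ|+|y−yᵢ|) = Σwᵢ|x−xᵢ| + Σwᵢ|y−yᵢ|, so x and y are optimised independently as 1-D weighted medians.
Total weight W = 532; half = 266.
x-coordinate, sorted with cumulative weight:
  x=2 (Brookfield, w=70) cum 70
  x=4 (Calder, w=200) cum 270  ← median
  x=4 (Elwood, w=100) cum 370
  x=7 (Denby, w=30) cum 400
  x=15 (Ashton, w=120) cum 520
  x=20 (Fenton, w=12) cum 532
⇒ x* = 4
y-coordinate, sorted with cumulative weight:
  y=2 (Brookfield, w=70) cum 70
  y=5 (Ashton, w=120) cum 190
  y=8 (Elwood, w=100) cum 290  ← median
  y=14 (Calder, w=200) cum 490
  y=14 (Denby, w=30) cum 520
  y=17 (Fenton, w=12) cum 532
⇒ y* = 8

(4, 8)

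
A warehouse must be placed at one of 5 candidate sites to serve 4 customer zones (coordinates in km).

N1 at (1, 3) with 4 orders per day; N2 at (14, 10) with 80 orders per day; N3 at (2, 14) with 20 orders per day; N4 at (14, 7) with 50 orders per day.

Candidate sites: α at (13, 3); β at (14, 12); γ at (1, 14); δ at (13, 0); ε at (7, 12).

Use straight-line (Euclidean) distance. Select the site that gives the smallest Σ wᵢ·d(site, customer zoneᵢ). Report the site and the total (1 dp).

β, total 716.6 km

Total weighted distance at each candidate:
  α (13, 3): total = 1131.0
  β (14, 12): total = 716.6
  γ (1, 14): total = 1890.4
  δ (13, 0): total = 1563.1
  ε (7, 12): total = 1163.5
Minimum is at β with total 716.6 km.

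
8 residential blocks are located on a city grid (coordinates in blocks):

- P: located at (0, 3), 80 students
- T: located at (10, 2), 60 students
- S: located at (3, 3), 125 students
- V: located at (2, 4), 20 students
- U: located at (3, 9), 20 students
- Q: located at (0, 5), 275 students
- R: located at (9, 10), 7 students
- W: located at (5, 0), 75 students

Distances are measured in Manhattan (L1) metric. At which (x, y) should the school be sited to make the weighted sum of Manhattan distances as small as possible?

(0, 3)

Manhattan distance separates: Σwᵢ(|x−xᵢ|+|y−yᵢ|) = Σwᵢ|x−xᵢ| + Σwᵢ|y−yᵢ|, so x and y are optimised independently as 1-D weighted medians.
Total weight W = 662; half = 331.
x-coordinate, sorted with cumulative weight:
  x=0 (P, w=80) cum 80
  x=0 (Q, w=275) cum 355  ← median
  x=2 (V, w=20) cum 375
  x=3 (S, w=125) cum 500
  x=3 (U, w=20) cum 520
  x=5 (W, w=75) cum 595
  x=9 (R, w=7) cum 602
  x=10 (T, w=60) cum 662
⇒ x* = 0
y-coordinate, sorted with cumulative weight:
  y=0 (W, w=75) cum 75
  y=2 (T, w=60) cum 135
  y=3 (P, w=80) cum 215
  y=3 (S, w=125) cum 340  ← median
  y=4 (V, w=20) cum 360
  y=5 (Q, w=275) cum 635
  y=9 (U, w=20) cum 655
  y=10 (R, w=7) cum 662
⇒ y* = 3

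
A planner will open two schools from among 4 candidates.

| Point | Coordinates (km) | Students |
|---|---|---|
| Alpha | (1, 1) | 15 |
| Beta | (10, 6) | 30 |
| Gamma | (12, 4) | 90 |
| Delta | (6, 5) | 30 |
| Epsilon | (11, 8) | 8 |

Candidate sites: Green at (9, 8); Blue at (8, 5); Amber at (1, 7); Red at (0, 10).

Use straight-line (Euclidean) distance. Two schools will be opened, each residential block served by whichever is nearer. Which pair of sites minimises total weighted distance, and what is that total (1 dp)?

{Blue, Amber}, total 622.1

Evaluate every pair (each demand assigned to the nearer of the two):
  {Blue, Amber}: total = 622.1
  {Green, Blue}: total = 635.1
  {Blue, Red}: total = 653.0
  {Green, Amber}: total = 750.4
  {Green, Red}: total = 796.2
  {Amber, Red}: total = 1629.8
Best pair: {Blue, Amber} with total 622.1.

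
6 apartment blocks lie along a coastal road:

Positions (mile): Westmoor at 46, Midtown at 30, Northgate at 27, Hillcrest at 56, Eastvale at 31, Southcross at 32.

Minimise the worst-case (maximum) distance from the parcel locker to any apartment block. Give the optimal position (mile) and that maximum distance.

location 41.5, max distance 14.5

The 1-center on a line is the midpoint of the two extreme points: leftmost at 27, rightmost at 56.
Optimal location = (27 + 56)/2 = 41.5; maximum distance = (56 − 27)/2 = 14.5.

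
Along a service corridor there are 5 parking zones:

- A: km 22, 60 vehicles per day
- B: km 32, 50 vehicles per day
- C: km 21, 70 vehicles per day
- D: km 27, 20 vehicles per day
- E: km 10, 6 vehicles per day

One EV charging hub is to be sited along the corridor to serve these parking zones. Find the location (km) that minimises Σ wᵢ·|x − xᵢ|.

x = 22

For a sum of weighted absolute distances on a line, the optimum is the weighted median (not the mean). Total weight W = 206; half-weight = 103.
Sort by position and accumulate weight:
  km 10 (E, w=6) → cum 6
  km 21 (C, w=70) → cum 76
  km 22 (A, w=60) → cum 136  ≥ 103 → median here
  km 27 (D, w=20) → cum 156
  km 32 (B, w=50) → cum 206
Optimal location: km 22.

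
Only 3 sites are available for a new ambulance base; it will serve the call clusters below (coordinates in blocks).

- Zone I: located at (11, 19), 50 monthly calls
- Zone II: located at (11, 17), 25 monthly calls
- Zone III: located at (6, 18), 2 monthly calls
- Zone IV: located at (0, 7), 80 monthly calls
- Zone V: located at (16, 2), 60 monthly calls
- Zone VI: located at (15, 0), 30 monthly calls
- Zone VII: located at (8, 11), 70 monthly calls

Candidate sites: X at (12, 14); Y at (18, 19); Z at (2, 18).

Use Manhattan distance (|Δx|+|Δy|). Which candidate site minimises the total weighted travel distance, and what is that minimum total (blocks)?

Total weighted distance at each candidate:
  X (12, 14): total = 3900
  Y (18, 19): total = 6061
  Z (2, 18): total = 5438
Minimum is at X with total 3900 blocks.

X, total 3900 blocks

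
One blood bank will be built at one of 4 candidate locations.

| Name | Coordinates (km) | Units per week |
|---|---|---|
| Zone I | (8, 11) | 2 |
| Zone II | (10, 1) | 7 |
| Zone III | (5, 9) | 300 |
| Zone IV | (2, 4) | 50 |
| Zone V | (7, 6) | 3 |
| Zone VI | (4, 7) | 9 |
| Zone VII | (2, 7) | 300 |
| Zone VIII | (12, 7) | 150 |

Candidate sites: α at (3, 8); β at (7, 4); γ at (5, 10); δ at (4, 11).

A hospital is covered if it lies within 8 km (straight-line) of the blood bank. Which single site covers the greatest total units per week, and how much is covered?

Coverage radius r = 8 km; a point is covered iff (Δx)²+(Δy)² ≤ 8² = 64.
  α (3, 8): covers {Zone I, Zone III, Zone IV, Zone V, Zone VI, Zone VII} → 664
  β (7, 4): covers {Zone I, Zone II, Zone III, Zone IV, Zone V, Zone VI, Zone VII, Zone VIII} → 821
  γ (5, 10): covers {Zone I, Zone III, Zone IV, Zone V, Zone VI, Zone VII, Zone VIII} → 814
  δ (4, 11): covers {Zone I, Zone III, Zone IV, Zone V, Zone VI, Zone VII} → 664
Maximum coverage at β: 821 units per week.

β, covering 821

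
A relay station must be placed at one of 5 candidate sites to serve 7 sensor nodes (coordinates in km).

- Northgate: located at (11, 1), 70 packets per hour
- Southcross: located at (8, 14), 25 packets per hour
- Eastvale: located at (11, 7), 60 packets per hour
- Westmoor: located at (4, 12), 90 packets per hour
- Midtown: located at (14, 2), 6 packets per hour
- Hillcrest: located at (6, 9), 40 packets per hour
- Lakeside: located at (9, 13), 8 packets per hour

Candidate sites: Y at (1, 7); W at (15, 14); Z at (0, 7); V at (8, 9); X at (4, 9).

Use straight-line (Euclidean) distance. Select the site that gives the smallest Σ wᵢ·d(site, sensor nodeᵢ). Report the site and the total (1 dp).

V, total 1557.7 km

Total weighted distance at each candidate:
  Y (1, 7): total = 2567.6
  W (15, 14): total = 3149.8
  Z (0, 7): total = 2807.8
  V (8, 9): total = 1557.7
  X (4, 9): total = 1815.5
Minimum is at V with total 1557.7 km.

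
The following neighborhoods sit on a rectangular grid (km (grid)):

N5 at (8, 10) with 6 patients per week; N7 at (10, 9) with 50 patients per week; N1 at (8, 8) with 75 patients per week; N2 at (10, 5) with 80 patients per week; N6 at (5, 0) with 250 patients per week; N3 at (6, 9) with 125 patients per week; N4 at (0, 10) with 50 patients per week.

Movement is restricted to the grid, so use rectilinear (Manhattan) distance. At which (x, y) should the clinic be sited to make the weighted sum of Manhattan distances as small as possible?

(6, 5)

Manhattan distance separates: Σwᵢ(|x−xᵢ|+|y−yᵢ|) = Σwᵢ|x−xᵢ| + Σwᵢ|y−yᵢ|, so x and y are optimised independently as 1-D weighted medians.
Total weight W = 636; half = 318.
x-coordinate, sorted with cumulative weight:
  x=0 (N4, w=50) cum 50
  x=5 (N6, w=250) cum 300
  x=6 (N3, w=125) cum 425  ← median
  x=8 (N5, w=6) cum 431
  x=8 (N1, w=75) cum 506
  x=10 (N7, w=50) cum 556
  x=10 (N2, w=80) cum 636
⇒ x* = 6
y-coordinate, sorted with cumulative weight:
  y=0 (N6, w=250) cum 250
  y=5 (N2, w=80) cum 330  ← median
  y=8 (N1, w=75) cum 405
  y=9 (N7, w=50) cum 455
  y=9 (N3, w=125) cum 580
  y=10 (N5, w=6) cum 586
  y=10 (N4, w=50) cum 636
⇒ y* = 5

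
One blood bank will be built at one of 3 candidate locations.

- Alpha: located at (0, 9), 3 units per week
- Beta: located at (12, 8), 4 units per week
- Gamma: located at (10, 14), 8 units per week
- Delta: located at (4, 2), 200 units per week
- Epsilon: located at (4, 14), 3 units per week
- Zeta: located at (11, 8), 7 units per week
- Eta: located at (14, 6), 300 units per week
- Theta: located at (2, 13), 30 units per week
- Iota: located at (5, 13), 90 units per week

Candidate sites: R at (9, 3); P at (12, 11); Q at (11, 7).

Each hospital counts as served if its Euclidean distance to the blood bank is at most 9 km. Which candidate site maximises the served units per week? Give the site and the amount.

Coverage radius r = 9 km; a point is covered iff (Δx)²+(Δy)² ≤ 9² = 81.
  R (9, 3): covers {Beta, Delta, Zeta, Eta} → 511
  P (12, 11): covers {Beta, Gamma, Epsilon, Zeta, Eta, Iota} → 412
  Q (11, 7): covers {Beta, Gamma, Delta, Zeta, Eta, Iota} → 609
Maximum coverage at Q: 609 units per week.

Q, covering 609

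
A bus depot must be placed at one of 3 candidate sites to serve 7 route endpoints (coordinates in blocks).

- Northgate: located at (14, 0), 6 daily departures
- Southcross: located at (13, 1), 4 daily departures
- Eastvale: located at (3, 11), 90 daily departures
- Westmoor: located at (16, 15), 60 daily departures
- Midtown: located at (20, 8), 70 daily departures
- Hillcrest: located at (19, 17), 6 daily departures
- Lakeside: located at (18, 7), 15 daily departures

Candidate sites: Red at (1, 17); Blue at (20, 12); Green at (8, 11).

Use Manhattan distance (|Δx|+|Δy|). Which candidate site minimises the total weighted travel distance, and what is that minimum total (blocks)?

Total weighted distance at each candidate:
  Red (1, 17): total = 4505
  Blue (20, 12): total = 2641
  Green (8, 11): total = 2694
Minimum is at Blue with total 2641 blocks.

Blue, total 2641 blocks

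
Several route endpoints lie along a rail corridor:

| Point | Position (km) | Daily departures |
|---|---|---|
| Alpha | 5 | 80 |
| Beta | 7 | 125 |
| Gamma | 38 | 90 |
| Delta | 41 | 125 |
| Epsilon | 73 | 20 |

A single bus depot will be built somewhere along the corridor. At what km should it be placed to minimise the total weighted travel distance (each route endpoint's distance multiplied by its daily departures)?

x = 38

For a sum of weighted absolute distances on a line, the optimum is the weighted median (not the mean). Total weight W = 440; half-weight = 220.
Sort by position and accumulate weight:
  km 5 (Alpha, w=80) → cum 80
  km 7 (Beta, w=125) → cum 205
  km 38 (Gamma, w=90) → cum 295  ≥ 220 → median here
  km 41 (Delta, w=125) → cum 420
  km 73 (Epsilon, w=20) → cum 440
Optimal location: km 38.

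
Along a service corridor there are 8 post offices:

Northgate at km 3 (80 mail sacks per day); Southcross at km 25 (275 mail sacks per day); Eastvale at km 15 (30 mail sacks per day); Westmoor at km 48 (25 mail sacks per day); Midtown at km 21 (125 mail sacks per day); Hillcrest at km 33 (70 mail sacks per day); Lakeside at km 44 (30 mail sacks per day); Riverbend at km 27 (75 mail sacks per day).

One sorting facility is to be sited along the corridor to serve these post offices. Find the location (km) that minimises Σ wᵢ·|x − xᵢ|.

x = 25

For a sum of weighted absolute distances on a line, the optimum is the weighted median (not the mean). Total weight W = 710; half-weight = 355.
Sort by position and accumulate weight:
  km 3 (Northgate, w=80) → cum 80
  km 15 (Eastvale, w=30) → cum 110
  km 21 (Midtown, w=125) → cum 235
  km 25 (Southcross, w=275) → cum 510  ≥ 355 → median here
  km 27 (Riverbend, w=75) → cum 585
  km 33 (Hillcrest, w=70) → cum 655
  km 44 (Lakeside, w=30) → cum 685
  km 48 (Westmoor, w=25) → cum 710
Optimal location: km 25.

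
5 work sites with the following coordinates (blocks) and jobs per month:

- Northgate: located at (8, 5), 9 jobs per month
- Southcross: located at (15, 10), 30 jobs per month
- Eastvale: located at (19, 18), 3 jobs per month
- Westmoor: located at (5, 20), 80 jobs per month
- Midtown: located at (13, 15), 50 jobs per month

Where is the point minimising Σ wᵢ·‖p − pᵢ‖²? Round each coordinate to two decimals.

The minimiser of Σwᵢ‖p−pᵢ‖² is the weighted centroid p* = (Σwᵢpᵢ)/(Σwᵢ).
Σwᵢ = 172.
Σwᵢxᵢ = 9·8 + 30·15 + 3·19 + 80·5 + 50·13 = 1629.
Σwᵢyᵢ = 9·5 + 30·10 + 3·18 + 80·20 + 50·15 = 2749.
x* = 1629/172 = 9.47, y* = 2749/172 = 15.98.

(9.47, 15.98)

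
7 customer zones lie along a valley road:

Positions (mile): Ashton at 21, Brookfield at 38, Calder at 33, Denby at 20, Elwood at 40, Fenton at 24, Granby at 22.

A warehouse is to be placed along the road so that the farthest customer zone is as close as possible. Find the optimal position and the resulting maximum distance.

The 1-center on a line is the midpoint of the two extreme points: leftmost at 20, rightmost at 40.
Optimal location = (20 + 40)/2 = 30; maximum distance = (40 − 20)/2 = 10.

location 30, max distance 10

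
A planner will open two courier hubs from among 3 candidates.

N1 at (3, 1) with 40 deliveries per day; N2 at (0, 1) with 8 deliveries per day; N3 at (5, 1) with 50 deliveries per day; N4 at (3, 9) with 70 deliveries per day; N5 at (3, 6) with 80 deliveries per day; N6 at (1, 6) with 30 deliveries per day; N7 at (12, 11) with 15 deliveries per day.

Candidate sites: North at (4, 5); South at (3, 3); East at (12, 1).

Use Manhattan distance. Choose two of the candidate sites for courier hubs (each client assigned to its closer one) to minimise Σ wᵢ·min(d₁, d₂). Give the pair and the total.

{North, South}, total 1160

Evaluate every pair (each demand assigned to the nearer of the two):
  {North, South}: total = 1160
  {South, East}: total = 1280
  {North, East}: total = 1294
Best pair: {North, South} with total 1160.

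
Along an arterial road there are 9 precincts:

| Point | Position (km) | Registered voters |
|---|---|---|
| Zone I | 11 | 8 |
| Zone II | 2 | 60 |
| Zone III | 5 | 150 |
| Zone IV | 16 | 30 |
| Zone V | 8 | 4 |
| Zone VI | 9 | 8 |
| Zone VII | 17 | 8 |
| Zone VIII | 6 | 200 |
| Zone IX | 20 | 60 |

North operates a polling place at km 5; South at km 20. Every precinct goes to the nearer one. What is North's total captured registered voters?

430

The indifferent point is the midpoint (5+20)/2 = 12.5; precincts left of it (closer to North at 5) go to North, those right go to South.
  Zone II at 2 (w=60) → North
  Zone III at 5 (w=150) → North
  Zone VIII at 6 (w=200) → North
  Zone V at 8 (w=4) → North
  Zone VI at 9 (w=8) → North
  Zone I at 11 (w=8) → North
  Zone IV at 16 (w=30) → South
  Zone VII at 17 (w=8) → South
  Zone IX at 20 (w=60) → South
North captures 430; South captures 98.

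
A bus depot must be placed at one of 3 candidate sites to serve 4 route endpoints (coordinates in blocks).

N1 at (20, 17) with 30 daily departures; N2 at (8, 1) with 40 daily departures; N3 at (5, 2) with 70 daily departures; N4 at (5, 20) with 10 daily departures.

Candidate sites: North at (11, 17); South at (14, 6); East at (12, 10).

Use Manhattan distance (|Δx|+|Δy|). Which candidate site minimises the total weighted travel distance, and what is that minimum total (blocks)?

Total weighted distance at each candidate:
  North (11, 17): total = 2590
  South (14, 6): total = 2090
  East (12, 10): total = 2190
Minimum is at South with total 2090 blocks.

South, total 2090 blocks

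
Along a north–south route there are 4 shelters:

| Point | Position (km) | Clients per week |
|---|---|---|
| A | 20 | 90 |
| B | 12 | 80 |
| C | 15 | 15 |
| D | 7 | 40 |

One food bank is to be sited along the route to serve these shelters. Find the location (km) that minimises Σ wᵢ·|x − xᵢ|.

For a sum of weighted absolute distances on a line, the optimum is the weighted median (not the mean). Total weight W = 225; half-weight = 112.5.
Sort by position and accumulate weight:
  km 7 (D, w=40) → cum 40
  km 12 (B, w=80) → cum 120  ≥ 112.5 → median here
  km 15 (C, w=15) → cum 135
  km 20 (A, w=90) → cum 225
Optimal location: km 12.

x = 12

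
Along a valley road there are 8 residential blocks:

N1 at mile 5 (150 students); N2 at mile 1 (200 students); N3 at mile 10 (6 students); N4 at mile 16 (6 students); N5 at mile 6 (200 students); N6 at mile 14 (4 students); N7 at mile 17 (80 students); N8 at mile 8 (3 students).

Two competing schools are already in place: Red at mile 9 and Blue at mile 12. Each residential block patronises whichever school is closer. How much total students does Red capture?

The indifferent point is the midpoint (9+12)/2 = 10.5; residential blocks left of it (closer to Red at 9) go to Red, those right go to Blue.
  N2 at 1 (w=200) → Red
  N1 at 5 (w=150) → Red
  N5 at 6 (w=200) → Red
  N8 at 8 (w=3) → Red
  N3 at 10 (w=6) → Red
  N6 at 14 (w=4) → Blue
  N4 at 16 (w=6) → Blue
  N7 at 17 (w=80) → Blue
Red captures 559; Blue captures 90.

559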